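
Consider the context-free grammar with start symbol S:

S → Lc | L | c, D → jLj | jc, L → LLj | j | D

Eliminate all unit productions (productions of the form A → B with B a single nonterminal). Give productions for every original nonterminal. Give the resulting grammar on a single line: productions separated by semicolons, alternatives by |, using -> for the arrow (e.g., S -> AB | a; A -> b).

Unit productions: L->D, S->L.
Unit pairs (A ⇒* B via units): (L,D), (S,D), (S,L).
S: inherits non-unit rules of {D, L, S} → LLj | Lc | c | j | jLj | jc.
D: inherits non-unit rules of {D} → jLj | jc.
L: inherits non-unit rules of {D, L} → LLj | j | jLj | jc.

S -> c | j | Lc | jc | LLj | jLj; D -> jc | jLj; L -> j | jc | LLj | jLj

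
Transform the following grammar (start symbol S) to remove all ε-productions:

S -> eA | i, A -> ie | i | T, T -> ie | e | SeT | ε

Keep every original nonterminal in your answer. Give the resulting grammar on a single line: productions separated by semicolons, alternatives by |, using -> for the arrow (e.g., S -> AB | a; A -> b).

Nullable set: {A, T}.
S -> eA: A nullable, giving e | eA.
A -> T: T nullable, giving T.
Drop T -> ε.
T -> SeT: T nullable, giving Se | SeT.
Unchanged (no nullable symbols): S -> i; A -> i; A -> ie; T -> e; T -> ie.

S -> e | i | eA; A -> T | i | ie; T -> e | Se | ie | SeT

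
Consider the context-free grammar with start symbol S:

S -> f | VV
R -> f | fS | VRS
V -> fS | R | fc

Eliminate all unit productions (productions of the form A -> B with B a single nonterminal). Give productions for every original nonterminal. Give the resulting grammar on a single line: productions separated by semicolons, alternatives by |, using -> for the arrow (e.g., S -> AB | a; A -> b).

Unit productions: V->R.
Unit pairs (A ⇒* B via units): (V,R).
S: inherits non-unit rules of {S} → VV | f.
R: inherits non-unit rules of {R} → VRS | f | fS.
V: inherits non-unit rules of {R, V} → VRS | f | fS | fc.

S -> f | VV; R -> f | fS | VRS; V -> f | fS | fc | VRS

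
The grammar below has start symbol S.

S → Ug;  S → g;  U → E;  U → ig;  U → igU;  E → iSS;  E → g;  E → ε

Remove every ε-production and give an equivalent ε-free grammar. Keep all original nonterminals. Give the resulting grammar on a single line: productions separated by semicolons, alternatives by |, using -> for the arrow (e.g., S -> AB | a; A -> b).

Nullable set: {E, U}.
S -> Ug: U nullable, giving Ug | g.
Drop E -> ε.
U -> E: E nullable, giving E.
U -> igU: U nullable, giving ig | igU.
Unchanged (no nullable symbols): S -> g; E -> g; E -> iSS; U -> ig.

S -> g | Ug; E -> g | iSS; U -> E | ig | igU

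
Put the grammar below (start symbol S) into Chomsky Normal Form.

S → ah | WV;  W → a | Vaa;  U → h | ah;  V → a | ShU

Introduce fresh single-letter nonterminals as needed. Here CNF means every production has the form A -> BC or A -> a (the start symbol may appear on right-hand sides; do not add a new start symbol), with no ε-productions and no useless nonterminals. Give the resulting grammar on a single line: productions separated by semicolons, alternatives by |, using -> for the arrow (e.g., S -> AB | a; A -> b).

S -> AB | WV; A -> a; B -> h; C -> BU; D -> AA; U -> h | AB; V -> a | SC; W -> a | VD

No ε-productions.
No unit productions to eliminate.
TERM: introduce A -> a, B -> h and substitute in every rule of length ≥2.
BIN: V -> SBU becomes V -> SC, C -> BU; W -> VAA becomes W -> VD, D -> AA.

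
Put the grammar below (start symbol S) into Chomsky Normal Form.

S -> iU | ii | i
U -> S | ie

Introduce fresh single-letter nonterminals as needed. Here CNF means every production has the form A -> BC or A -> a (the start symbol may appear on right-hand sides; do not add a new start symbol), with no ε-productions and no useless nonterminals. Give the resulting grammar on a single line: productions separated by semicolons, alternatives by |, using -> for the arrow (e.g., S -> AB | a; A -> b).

No ε-productions.
After unit-elimination: S -> i | iU | ii; U -> i | iU | ie | ii.
TERM: introduce B -> e, A -> i and substitute in every rule of length ≥2.

S -> i | AA | AU; A -> i; B -> e; U -> i | AA | AB | AU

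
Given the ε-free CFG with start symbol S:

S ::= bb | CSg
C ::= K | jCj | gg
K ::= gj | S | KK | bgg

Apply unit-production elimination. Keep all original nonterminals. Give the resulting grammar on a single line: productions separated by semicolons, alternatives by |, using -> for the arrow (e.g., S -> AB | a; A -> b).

Unit productions: C->K, K->S.
Unit pairs (A ⇒* B via units): (C,K), (C,S), (K,S).
S: inherits non-unit rules of {S} → CSg | bb.
C: inherits non-unit rules of {C, K, S} → CSg | KK | bb | bgg | gg | gj | jCj.
K: inherits non-unit rules of {K, S} → CSg | KK | bb | bgg | gj.

S -> bb | CSg; C -> KK | bb | gg | gj | CSg | bgg | jCj; K -> KK | bb | gj | CSg | bgg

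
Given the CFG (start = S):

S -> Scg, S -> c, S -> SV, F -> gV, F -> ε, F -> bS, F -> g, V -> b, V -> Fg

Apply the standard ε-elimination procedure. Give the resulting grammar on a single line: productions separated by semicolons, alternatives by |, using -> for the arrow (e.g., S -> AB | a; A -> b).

Nullable set: {F}.
Drop F -> ε.
V -> Fg: F nullable, giving Fg | g.
Unchanged (no nullable symbols): S -> SV; S -> Scg; S -> c; F -> bS; F -> g; F -> gV; V -> b.

S -> c | SV | Scg; F -> g | bS | gV; V -> b | g | Fg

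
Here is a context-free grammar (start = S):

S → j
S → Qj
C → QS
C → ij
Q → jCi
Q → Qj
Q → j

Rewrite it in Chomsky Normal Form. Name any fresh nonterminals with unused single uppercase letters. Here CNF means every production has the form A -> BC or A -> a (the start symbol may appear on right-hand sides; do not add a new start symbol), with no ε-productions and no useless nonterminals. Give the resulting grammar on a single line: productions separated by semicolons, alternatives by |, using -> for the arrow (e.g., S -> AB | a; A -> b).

S -> j | QB; A -> i; B -> j; C -> AB | QS; D -> CA; Q -> j | BD | QB

No ε-productions.
No unit productions to eliminate.
TERM: introduce A -> i, B -> j and substitute in every rule of length ≥2.
BIN: Q -> BCA becomes Q -> BD, D -> CA.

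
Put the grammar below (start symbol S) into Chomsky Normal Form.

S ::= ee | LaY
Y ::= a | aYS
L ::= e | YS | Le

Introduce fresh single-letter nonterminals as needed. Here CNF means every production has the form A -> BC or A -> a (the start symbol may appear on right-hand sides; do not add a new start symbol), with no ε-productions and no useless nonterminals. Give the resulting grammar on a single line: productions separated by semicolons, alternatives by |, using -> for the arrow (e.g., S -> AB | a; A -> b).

S -> AA | LC; A -> e; B -> a; C -> BY; D -> YS; L -> e | LA | YS; Y -> a | BD

No ε-productions.
No unit productions to eliminate.
TERM: introduce B -> a, A -> e and substitute in every rule of length ≥2.
BIN: S -> LBY becomes S -> LC, C -> BY; Y -> BYS becomes Y -> BD, D -> YS.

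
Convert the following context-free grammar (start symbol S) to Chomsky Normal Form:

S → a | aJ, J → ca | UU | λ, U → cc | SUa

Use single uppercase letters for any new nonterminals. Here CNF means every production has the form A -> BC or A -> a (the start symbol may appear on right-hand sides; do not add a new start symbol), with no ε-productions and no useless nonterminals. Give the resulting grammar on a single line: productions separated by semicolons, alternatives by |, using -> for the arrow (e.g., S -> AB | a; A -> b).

Nullable: {J}; after ε-elimination: S -> a | aJ; J -> UU | ca; U -> cc | SUa.
No unit productions to eliminate.
TERM: introduce B -> a, A -> c and substitute in every rule of length ≥2.
BIN: U -> SUB becomes U -> SC, C -> UB.

S -> a | BJ; A -> c; B -> a; C -> UB; J -> AB | UU; U -> AA | SC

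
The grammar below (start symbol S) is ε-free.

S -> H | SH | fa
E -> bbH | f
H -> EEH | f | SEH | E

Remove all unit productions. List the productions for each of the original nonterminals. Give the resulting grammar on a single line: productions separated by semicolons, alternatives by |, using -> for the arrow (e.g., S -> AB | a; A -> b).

Unit productions: H->E, S->H.
Unit pairs (A ⇒* B via units): (H,E), (S,E), (S,H).
S: inherits non-unit rules of {E, H, S} → EEH | SEH | SH | bbH | f | fa.
E: inherits non-unit rules of {E} → bbH | f.
H: inherits non-unit rules of {E, H} → EEH | SEH | bbH | f.

S -> f | SH | fa | EEH | SEH | bbH; E -> f | bbH; H -> f | EEH | SEH | bbH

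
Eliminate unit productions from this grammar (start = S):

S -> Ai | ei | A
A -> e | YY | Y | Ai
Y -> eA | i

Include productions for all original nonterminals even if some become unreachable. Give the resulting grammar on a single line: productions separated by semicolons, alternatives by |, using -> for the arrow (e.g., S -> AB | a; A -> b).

Unit productions: A->Y, S->A.
Unit pairs (A ⇒* B via units): (A,Y), (S,A), (S,Y).
S: inherits non-unit rules of {A, S, Y} → Ai | YY | e | eA | ei | i.
A: inherits non-unit rules of {A, Y} → Ai | YY | e | eA | i.
Y: inherits non-unit rules of {Y} → eA | i.

S -> e | i | Ai | YY | eA | ei; A -> e | i | Ai | YY | eA; Y -> i | eA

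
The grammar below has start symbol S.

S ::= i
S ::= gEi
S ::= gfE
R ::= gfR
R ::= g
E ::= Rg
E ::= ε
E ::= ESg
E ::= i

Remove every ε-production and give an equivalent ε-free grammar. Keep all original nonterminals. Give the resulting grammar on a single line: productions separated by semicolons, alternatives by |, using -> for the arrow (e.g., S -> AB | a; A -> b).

Nullable set: {E}.
S -> gEi: E nullable, giving gEi | gi.
S -> gfE: E nullable, giving gf | gfE.
Drop E -> ε.
E -> ESg: E nullable, giving ESg | Sg.
Unchanged (no nullable symbols): S -> i; E -> Rg; E -> i; R -> g; R -> gfR.

S -> i | gf | gi | gEi | gfE; E -> i | Rg | Sg | ESg; R -> g | gfR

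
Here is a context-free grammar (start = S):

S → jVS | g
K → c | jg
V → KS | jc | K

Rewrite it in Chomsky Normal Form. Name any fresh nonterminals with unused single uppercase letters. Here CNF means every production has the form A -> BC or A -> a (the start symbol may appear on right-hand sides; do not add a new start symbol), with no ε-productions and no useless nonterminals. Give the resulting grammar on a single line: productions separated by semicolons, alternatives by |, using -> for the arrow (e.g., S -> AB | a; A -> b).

S -> g | AD; A -> j; B -> g; C -> c; D -> VS; K -> c | AB; V -> c | AB | AC | KS

No ε-productions.
After unit-elimination: S -> g | jVS; K -> c | jg; V -> c | KS | jc | jg.
TERM: introduce C -> c, B -> g, A -> j and substitute in every rule of length ≥2.
BIN: S -> AVS becomes S -> AD, D -> VS.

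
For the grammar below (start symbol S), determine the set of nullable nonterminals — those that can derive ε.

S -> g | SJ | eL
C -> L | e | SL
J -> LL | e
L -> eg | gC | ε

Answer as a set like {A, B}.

Directly nullable (have an ε-rule): {L}.
C is nullable via C -> L (every symbol on the right is already known nullable).
J is nullable via J -> LL (every symbol on the right is already known nullable).
Not nullable: S — each has a terminal in every rule's right-hand side or depends on a non-nullable symbol.

{C, J, L}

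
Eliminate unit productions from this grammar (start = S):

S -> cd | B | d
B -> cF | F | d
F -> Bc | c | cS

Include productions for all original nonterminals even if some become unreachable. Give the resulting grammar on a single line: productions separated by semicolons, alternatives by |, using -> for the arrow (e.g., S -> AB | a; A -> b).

Unit productions: B->F, S->B.
Unit pairs (A ⇒* B via units): (B,F), (S,B), (S,F).
S: inherits non-unit rules of {B, F, S} → Bc | c | cF | cS | cd | d.
B: inherits non-unit rules of {B, F} → Bc | c | cF | cS | d.
F: inherits non-unit rules of {F} → Bc | c | cS.

S -> c | d | Bc | cF | cS | cd; B -> c | d | Bc | cF | cS; F -> c | Bc | cS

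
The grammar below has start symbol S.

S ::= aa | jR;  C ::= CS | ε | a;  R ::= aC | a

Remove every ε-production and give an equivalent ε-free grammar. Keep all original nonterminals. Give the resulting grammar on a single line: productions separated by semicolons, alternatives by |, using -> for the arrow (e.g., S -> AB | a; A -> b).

S -> aa | jR; C -> S | a | CS; R -> a | aC

Nullable set: {C}.
Drop C -> ε.
C -> CS: C nullable, giving CS | S.
R -> aC: C nullable, giving a | aC.
Unchanged (no nullable symbols): S -> aa; S -> jR; C -> a; R -> a.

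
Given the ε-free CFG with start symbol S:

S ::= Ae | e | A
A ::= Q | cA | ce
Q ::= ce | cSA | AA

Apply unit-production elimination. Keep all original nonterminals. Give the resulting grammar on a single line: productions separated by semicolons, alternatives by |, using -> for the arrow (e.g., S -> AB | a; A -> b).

Unit productions: A->Q, S->A.
Unit pairs (A ⇒* B via units): (A,Q), (S,A), (S,Q).
S: inherits non-unit rules of {A, Q, S} → AA | Ae | cA | cSA | ce | e.
A: inherits non-unit rules of {A, Q} → AA | cA | cSA | ce.
Q: inherits non-unit rules of {Q} → AA | cSA | ce.

S -> e | AA | Ae | cA | ce | cSA; A -> AA | cA | ce | cSA; Q -> AA | ce | cSA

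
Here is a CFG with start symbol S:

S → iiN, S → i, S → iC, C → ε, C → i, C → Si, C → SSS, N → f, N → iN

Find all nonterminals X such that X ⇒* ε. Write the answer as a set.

Directly nullable (have an ε-rule): {C}.
Not nullable: N, S — each has a terminal in every rule's right-hand side or depends on a non-nullable symbol.

{C}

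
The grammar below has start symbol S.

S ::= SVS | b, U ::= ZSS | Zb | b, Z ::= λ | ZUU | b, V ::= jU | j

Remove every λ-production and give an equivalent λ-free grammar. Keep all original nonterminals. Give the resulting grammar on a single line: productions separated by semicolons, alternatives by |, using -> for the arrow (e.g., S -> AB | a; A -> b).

Nullable set: {Z}.
U -> ZSS: Z nullable, giving SS | ZSS.
U -> Zb: Z nullable, giving Zb | b.
Drop Z -> λ.
Z -> ZUU: Z nullable, giving UU | ZUU.
Unchanged (no nullable symbols): S -> SVS; S -> b; U -> b; V -> j; V -> jU; Z -> b.

S -> b | SVS; U -> b | SS | Zb | ZSS; V -> j | jU; Z -> b | UU | ZUU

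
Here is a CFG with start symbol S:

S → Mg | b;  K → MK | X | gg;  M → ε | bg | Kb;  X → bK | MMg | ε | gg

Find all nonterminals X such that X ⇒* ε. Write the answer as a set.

{K, M, X}

Directly nullable (have an ε-rule): {M, X}.
K is nullable via K -> X (every symbol on the right is already known nullable).
Not nullable: S — each has a terminal in every rule's right-hand side or depends on a non-nullable symbol.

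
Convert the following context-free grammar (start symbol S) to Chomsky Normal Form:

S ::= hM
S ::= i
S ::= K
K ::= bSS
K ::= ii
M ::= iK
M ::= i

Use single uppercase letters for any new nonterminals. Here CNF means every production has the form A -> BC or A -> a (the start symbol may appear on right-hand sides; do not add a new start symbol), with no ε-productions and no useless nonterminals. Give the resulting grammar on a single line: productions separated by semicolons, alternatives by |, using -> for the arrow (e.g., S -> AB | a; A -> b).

No ε-productions.
After unit-elimination: S -> i | hM | ii | bSS; K -> ii | bSS; M -> i | iK.
TERM: introduce A -> b, C -> h, B -> i and substitute in every rule of length ≥2.
BIN: K -> ASS becomes K -> AD, D -> SS; S -> ASS becomes S -> AE, E -> SS.

S -> i | AE | BB | CM; A -> b; B -> i; C -> h; D -> SS; E -> SS; K -> AD | BB; M -> i | BK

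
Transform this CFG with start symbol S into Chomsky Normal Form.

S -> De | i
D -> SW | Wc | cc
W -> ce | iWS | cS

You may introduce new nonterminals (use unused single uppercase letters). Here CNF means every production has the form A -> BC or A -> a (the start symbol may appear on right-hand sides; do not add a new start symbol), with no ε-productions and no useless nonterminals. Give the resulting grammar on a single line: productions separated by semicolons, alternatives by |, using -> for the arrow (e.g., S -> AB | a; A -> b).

S -> i | DB; A -> c; B -> e; C -> i; D -> AA | SW | WA; E -> WS; W -> AB | AS | CE

No ε-productions.
No unit productions to eliminate.
TERM: introduce A -> c, B -> e, C -> i and substitute in every rule of length ≥2.
BIN: W -> CWS becomes W -> CE, E -> WS.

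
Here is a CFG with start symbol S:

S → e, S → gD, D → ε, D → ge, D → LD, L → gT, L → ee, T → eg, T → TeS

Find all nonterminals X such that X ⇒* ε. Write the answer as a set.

Directly nullable (have an ε-rule): {D}.
Not nullable: L, S, T — each has a terminal in every rule's right-hand side or depends on a non-nullable symbol.

{D}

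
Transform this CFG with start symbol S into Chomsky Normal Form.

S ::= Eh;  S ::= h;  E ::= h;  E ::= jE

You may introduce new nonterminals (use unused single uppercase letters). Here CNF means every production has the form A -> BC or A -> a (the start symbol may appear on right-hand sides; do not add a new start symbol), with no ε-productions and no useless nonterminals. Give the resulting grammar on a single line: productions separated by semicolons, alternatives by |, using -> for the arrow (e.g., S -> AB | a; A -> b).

S -> h | EB; A -> j; B -> h; E -> h | AE

No ε-productions.
No unit productions to eliminate.
TERM: introduce B -> h, A -> j and substitute in every rule of length ≥2.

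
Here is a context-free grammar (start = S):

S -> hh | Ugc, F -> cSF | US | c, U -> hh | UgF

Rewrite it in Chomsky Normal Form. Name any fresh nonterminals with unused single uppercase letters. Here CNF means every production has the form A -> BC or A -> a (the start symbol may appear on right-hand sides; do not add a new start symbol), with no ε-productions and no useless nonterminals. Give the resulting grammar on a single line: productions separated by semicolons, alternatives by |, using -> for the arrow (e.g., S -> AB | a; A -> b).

S -> CC | UE; A -> c; B -> g; C -> h; D -> SF; E -> BA; F -> c | AD | US; G -> BF; U -> CC | UG

No ε-productions.
No unit productions to eliminate.
TERM: introduce A -> c, B -> g, C -> h and substitute in every rule of length ≥2.
BIN: F -> ASF becomes F -> AD, D -> SF; S -> UBA becomes S -> UE, E -> BA; U -> UBF becomes U -> UG, G -> BF.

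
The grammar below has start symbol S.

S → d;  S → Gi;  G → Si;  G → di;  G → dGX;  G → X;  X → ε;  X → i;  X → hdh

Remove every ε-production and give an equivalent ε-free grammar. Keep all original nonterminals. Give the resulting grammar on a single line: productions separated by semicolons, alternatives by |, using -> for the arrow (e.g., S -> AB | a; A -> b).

S -> d | i | Gi; G -> X | d | Si | dG | dX | di | dGX; X -> i | hdh

Nullable set: {G, X}.
S -> Gi: G nullable, giving Gi | i.
G -> X: X nullable, giving X.
G -> dGX: G, X nullable, giving d | dG | dGX | dX.
Drop X -> ε.
Unchanged (no nullable symbols): S -> d; G -> Si; G -> di; X -> hdh; X -> i.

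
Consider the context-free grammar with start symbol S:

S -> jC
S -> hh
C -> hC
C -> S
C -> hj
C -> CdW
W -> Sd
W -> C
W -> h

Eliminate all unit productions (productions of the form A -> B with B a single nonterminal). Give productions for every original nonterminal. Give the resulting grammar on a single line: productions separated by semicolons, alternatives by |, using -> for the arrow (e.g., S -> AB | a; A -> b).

Unit productions: C->S, W->C.
Unit pairs (A ⇒* B via units): (C,S), (W,C), (W,S).
S: inherits non-unit rules of {S} → hh | jC.
C: inherits non-unit rules of {C, S} → CdW | hC | hh | hj | jC.
W: inherits non-unit rules of {C, S, W} → CdW | Sd | h | hC | hh | hj | jC.

S -> hh | jC; C -> hC | hh | hj | jC | CdW; W -> h | Sd | hC | hh | hj | jC | CdW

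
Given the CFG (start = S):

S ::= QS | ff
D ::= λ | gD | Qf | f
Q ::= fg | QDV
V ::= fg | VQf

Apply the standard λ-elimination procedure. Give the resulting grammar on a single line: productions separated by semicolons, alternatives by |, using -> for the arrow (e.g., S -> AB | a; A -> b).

Nullable set: {D}.
Drop D -> λ.
D -> gD: D nullable, giving g | gD.
Q -> QDV: D nullable, giving QDV | QV.
Unchanged (no nullable symbols): S -> QS; S -> ff; D -> Qf; D -> f; Q -> fg; V -> VQf; V -> fg.

S -> QS | ff; D -> f | g | Qf | gD; Q -> QV | fg | QDV; V -> fg | VQf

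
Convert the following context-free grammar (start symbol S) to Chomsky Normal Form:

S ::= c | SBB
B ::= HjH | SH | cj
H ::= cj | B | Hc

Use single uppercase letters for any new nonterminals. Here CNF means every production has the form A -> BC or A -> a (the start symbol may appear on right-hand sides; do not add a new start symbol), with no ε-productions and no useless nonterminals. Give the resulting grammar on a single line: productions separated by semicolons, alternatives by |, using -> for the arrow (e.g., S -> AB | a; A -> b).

No ε-productions.
After unit-elimination: S -> c | SBB; B -> SH | cj | HjH; H -> Hc | SH | cj | HjH.
TERM: introduce C -> c, A -> j and substitute in every rule of length ≥2.
BIN: B -> HAH becomes B -> HD, D -> AH; H -> HAH becomes H -> HE, E -> AH; S -> SBB becomes S -> SF, F -> BB.

S -> c | SF; A -> j; B -> CA | HD | SH; C -> c; D -> AH; E -> AH; F -> BB; H -> CA | HC | HE | SH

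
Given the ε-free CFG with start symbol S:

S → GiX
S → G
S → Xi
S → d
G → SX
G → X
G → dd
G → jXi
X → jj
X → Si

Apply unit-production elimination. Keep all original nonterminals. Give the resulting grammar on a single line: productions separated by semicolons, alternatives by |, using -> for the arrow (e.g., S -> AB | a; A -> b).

Unit productions: G->X, S->G.
Unit pairs (A ⇒* B via units): (G,X), (S,G), (S,X).
S: inherits non-unit rules of {G, S, X} → GiX | SX | Si | Xi | d | dd | jXi | jj.
G: inherits non-unit rules of {G, X} → SX | Si | dd | jXi | jj.
X: inherits non-unit rules of {X} → Si | jj.

S -> d | SX | Si | Xi | dd | jj | GiX | jXi; G -> SX | Si | dd | jj | jXi; X -> Si | jj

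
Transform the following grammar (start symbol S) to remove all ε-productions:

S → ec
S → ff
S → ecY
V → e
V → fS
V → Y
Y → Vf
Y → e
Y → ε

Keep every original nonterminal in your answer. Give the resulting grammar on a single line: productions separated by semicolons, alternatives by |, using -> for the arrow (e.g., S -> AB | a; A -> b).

Nullable set: {V, Y}.
S -> ecY: Y nullable, giving ec | ecY.
V -> Y: Y nullable, giving Y.
Drop Y -> ε.
Y -> Vf: V nullable, giving Vf | f.
Unchanged (no nullable symbols): S -> ec; S -> ff; V -> e; V -> fS; Y -> e.

S -> ec | ff | ecY; V -> Y | e | fS; Y -> e | f | Vf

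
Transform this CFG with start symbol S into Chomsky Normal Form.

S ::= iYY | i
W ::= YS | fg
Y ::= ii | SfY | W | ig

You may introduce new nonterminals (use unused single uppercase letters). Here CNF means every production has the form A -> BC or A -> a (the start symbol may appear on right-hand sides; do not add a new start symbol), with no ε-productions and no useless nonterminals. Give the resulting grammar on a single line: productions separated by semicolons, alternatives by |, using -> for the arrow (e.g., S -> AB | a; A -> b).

S -> i | AD; A -> i; B -> f; C -> g; D -> YY; E -> BY; Y -> AA | AC | BC | SE | YS

No ε-productions.
After unit-elimination: S -> i | iYY; W -> YS | fg; Y -> YS | fg | ig | ii | SfY.
TERM: introduce B -> f, C -> g, A -> i and substitute in every rule of length ≥2.
BIN: S -> AYY becomes S -> AD, D -> YY; Y -> SBY becomes Y -> SE, E -> BY.
Drop unreachable/unproductive: W.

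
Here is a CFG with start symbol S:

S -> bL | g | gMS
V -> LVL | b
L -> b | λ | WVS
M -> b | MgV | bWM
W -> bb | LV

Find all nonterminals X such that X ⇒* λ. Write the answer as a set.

Directly nullable (have an ε-rule): {L}.
Not nullable: M, S, V, W — each has a terminal in every rule's right-hand side or depends on a non-nullable symbol.

{L}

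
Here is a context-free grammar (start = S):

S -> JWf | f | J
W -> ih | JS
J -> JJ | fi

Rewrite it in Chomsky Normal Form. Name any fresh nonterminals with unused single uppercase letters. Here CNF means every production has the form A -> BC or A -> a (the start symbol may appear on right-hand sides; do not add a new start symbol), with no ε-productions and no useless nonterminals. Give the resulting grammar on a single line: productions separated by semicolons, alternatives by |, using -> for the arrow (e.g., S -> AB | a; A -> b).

S -> f | AB | JD | JJ; A -> f; B -> i; C -> h; D -> WA; J -> AB | JJ; W -> BC | JS

No ε-productions.
After unit-elimination: S -> f | JJ | fi | JWf; J -> JJ | fi; W -> JS | ih.
TERM: introduce A -> f, C -> h, B -> i and substitute in every rule of length ≥2.
BIN: S -> JWA becomes S -> JD, D -> WA.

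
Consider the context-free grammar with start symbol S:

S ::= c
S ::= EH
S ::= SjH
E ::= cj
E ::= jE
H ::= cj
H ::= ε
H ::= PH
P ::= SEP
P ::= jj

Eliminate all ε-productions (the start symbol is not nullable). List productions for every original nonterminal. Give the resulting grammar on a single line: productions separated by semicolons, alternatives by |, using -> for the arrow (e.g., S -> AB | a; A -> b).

Nullable set: {H}.
S -> EH: H nullable, giving E | EH.
S -> SjH: H nullable, giving Sj | SjH.
Drop H -> ε.
H -> PH: H nullable, giving P | PH.
Unchanged (no nullable symbols): S -> c; E -> cj; E -> jE; H -> cj; P -> SEP; P -> jj.

S -> E | c | EH | Sj | SjH; E -> cj | jE; H -> P | PH | cj; P -> jj | SEP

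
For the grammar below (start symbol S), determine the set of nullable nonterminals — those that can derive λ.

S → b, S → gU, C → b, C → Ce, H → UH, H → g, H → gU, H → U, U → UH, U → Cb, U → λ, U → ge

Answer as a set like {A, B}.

{H, U}

Directly nullable (have an ε-rule): {U}.
H is nullable via H -> U (every symbol on the right is already known nullable).
Not nullable: C, S — each has a terminal in every rule's right-hand side or depends on a non-nullable symbol.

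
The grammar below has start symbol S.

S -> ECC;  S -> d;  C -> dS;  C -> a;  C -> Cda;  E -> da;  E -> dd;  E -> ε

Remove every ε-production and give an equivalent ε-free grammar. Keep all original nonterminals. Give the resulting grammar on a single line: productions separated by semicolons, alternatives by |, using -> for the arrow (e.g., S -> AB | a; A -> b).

Nullable set: {E}.
S -> ECC: E nullable, giving CC | ECC.
Drop E -> ε.
Unchanged (no nullable symbols): S -> d; C -> Cda; C -> a; C -> dS; E -> da; E -> dd.

S -> d | CC | ECC; C -> a | dS | Cda; E -> da | dd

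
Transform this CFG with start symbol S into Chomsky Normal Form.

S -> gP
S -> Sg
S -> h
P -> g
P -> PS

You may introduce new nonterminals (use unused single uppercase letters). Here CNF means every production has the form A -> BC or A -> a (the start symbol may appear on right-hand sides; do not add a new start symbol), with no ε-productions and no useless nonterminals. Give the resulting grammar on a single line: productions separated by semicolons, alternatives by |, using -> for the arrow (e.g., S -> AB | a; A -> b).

S -> h | AP | SA; A -> g; P -> g | PS

No ε-productions.
No unit productions to eliminate.
TERM: introduce A -> g and substitute in every rule of length ≥2.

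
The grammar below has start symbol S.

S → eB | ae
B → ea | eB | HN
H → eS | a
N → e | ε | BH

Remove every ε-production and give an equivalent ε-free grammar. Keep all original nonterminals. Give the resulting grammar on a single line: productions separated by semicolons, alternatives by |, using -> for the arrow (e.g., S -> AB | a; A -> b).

Nullable set: {N}.
B -> HN: N nullable, giving H | HN.
Drop N -> ε.
Unchanged (no nullable symbols): S -> ae; S -> eB; B -> eB; B -> ea; H -> a; H -> eS; N -> BH; N -> e.

S -> ae | eB; B -> H | HN | eB | ea; H -> a | eS; N -> e | BH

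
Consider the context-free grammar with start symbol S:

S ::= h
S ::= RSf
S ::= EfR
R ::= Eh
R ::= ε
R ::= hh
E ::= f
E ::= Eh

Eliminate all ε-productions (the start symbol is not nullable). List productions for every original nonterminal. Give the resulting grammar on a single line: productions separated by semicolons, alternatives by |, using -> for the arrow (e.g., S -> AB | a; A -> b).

S -> h | Ef | Sf | EfR | RSf; E -> f | Eh; R -> Eh | hh

Nullable set: {R}.
S -> EfR: R nullable, giving Ef | EfR.
S -> RSf: R nullable, giving RSf | Sf.
Drop R -> ε.
Unchanged (no nullable symbols): S -> h; E -> Eh; E -> f; R -> Eh; R -> hh.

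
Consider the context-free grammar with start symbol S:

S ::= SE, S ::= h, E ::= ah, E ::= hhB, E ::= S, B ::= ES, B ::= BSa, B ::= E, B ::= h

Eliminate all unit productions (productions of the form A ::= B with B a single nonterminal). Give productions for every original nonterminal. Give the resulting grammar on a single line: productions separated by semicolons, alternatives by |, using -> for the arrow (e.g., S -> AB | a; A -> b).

Unit productions: B->E, E->S.
Unit pairs (A ⇒* B via units): (B,E), (B,S), (E,S).
S: inherits non-unit rules of {S} → SE | h.
B: inherits non-unit rules of {B, E, S} → BSa | ES | SE | ah | h | hhB.
E: inherits non-unit rules of {E, S} → SE | ah | h | hhB.

S -> h | SE; B -> h | ES | SE | ah | BSa | hhB; E -> h | SE | ah | hhB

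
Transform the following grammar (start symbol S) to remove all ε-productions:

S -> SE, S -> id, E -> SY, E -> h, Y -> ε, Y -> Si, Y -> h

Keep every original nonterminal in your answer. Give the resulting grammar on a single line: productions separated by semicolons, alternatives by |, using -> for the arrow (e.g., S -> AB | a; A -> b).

S -> SE | id; E -> S | h | SY; Y -> h | Si

Nullable set: {Y}.
E -> SY: Y nullable, giving S | SY.
Drop Y -> ε.
Unchanged (no nullable symbols): S -> SE; S -> id; E -> h; Y -> Si; Y -> h.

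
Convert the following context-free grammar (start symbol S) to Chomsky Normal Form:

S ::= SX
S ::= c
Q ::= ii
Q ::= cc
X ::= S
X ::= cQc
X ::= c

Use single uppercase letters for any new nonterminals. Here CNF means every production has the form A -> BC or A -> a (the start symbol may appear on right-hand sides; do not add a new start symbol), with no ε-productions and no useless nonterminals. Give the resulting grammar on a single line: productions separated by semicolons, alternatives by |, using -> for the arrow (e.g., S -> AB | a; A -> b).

S -> c | SX; A -> c; B -> i; C -> QA; Q -> AA | BB; X -> c | AC | SX

No ε-productions.
After unit-elimination: S -> c | SX; Q -> cc | ii; X -> c | SX | cQc.
TERM: introduce A -> c, B -> i and substitute in every rule of length ≥2.
BIN: X -> AQA becomes X -> AC, C -> QA.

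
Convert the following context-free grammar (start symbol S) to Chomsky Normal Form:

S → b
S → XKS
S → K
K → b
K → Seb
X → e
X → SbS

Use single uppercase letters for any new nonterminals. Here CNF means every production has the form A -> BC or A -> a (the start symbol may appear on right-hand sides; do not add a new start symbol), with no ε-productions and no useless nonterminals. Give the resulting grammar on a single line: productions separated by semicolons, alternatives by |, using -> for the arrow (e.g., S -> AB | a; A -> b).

No ε-productions.
After unit-elimination: S -> b | Seb | XKS; K -> b | Seb; X -> e | SbS.
TERM: introduce B -> b, A -> e and substitute in every rule of length ≥2.
BIN: K -> SAB becomes K -> SC, C -> AB; S -> SAB becomes S -> SD, D -> AB; S -> XKS becomes S -> XE, E -> KS; X -> SBS becomes X -> SF, F -> BS.

S -> b | SD | XE; A -> e; B -> b; C -> AB; D -> AB; E -> KS; F -> BS; K -> b | SC; X -> e | SF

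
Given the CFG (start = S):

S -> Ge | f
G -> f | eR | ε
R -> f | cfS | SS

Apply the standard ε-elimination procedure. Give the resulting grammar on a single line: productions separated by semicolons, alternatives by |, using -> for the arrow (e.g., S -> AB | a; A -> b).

Nullable set: {G}.
S -> Ge: G nullable, giving Ge | e.
Drop G -> ε.
Unchanged (no nullable symbols): S -> f; G -> eR; G -> f; R -> SS; R -> cfS; R -> f.

S -> e | f | Ge; G -> f | eR; R -> f | SS | cfS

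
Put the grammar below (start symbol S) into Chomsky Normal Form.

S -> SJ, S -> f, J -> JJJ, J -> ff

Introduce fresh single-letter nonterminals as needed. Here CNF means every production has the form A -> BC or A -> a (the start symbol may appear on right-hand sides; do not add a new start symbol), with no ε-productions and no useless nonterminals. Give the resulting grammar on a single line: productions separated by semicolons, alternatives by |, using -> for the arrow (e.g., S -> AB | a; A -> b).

S -> f | SJ; A -> f; B -> JJ; J -> AA | JB

No ε-productions.
No unit productions to eliminate.
TERM: introduce A -> f and substitute in every rule of length ≥2.
BIN: J -> JJJ becomes J -> JB, B -> JJ.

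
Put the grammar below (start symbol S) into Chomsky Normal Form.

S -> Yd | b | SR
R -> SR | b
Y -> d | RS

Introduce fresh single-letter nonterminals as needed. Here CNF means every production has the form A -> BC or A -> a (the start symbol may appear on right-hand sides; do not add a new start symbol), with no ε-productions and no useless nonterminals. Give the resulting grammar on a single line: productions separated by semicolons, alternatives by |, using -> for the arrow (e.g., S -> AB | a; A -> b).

S -> b | SR | YA; A -> d; R -> b | SR; Y -> d | RS

No ε-productions.
No unit productions to eliminate.
TERM: introduce A -> d and substitute in every rule of length ≥2.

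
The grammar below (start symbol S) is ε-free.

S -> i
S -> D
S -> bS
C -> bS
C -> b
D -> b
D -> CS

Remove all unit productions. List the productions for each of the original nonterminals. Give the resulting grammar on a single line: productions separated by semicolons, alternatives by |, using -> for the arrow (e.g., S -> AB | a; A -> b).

S -> b | i | CS | bS; C -> b | bS; D -> b | CS

Unit productions: S->D.
Unit pairs (A ⇒* B via units): (S,D).
S: inherits non-unit rules of {D, S} → CS | b | bS | i.
C: inherits non-unit rules of {C} → b | bS.
D: inherits non-unit rules of {D} → CS | b.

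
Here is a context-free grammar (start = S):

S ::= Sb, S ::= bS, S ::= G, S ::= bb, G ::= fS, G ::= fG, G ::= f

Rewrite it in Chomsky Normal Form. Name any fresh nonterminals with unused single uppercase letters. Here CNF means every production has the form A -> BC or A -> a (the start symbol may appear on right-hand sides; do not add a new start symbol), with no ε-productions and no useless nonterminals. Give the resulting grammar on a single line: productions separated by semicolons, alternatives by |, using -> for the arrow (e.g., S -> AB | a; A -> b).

S -> f | AG | AS | BB | BS | SB; A -> f; B -> b; G -> f | AG | AS

No ε-productions.
After unit-elimination: S -> f | Sb | bS | bb | fG | fS; G -> f | fG | fS.
TERM: introduce B -> b, A -> f and substitute in every rule of length ≥2.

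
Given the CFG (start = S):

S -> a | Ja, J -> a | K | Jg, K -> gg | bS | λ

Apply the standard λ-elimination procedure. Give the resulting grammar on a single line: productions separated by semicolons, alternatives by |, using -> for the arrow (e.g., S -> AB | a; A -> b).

Nullable set: {J, K}.
S -> Ja: J nullable, giving Ja | a.
J -> Jg: J nullable, giving Jg | g.
J -> K: K nullable, giving K.
Drop K -> λ.
Unchanged (no nullable symbols): S -> a; J -> a; K -> bS; K -> gg.

S -> a | Ja; J -> K | a | g | Jg; K -> bS | gg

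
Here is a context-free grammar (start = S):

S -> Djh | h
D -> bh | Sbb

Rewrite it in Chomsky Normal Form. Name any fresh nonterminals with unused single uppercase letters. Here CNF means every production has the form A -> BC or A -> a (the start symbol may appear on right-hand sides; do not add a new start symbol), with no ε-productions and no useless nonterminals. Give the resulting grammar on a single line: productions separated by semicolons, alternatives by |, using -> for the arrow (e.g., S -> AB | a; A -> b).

S -> h | DF; A -> b; B -> h; C -> j; D -> AB | SE; E -> AA; F -> CB

No ε-productions.
No unit productions to eliminate.
TERM: introduce A -> b, B -> h, C -> j and substitute in every rule of length ≥2.
BIN: D -> SAA becomes D -> SE, E -> AA; S -> DCB becomes S -> DF, F -> CB.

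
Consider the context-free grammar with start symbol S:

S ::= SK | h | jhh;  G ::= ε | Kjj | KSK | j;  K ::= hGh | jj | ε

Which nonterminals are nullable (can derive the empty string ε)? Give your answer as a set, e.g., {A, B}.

Directly nullable (have an ε-rule): {G, K}.
Not nullable: S — each has a terminal in every rule's right-hand side or depends on a non-nullable symbol.

{G, K}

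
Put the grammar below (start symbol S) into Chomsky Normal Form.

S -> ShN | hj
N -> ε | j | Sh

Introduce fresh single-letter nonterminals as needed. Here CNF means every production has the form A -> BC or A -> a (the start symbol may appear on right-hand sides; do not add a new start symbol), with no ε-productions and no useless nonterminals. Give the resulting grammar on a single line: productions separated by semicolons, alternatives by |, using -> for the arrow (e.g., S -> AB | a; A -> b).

S -> AB | SA | SC; A -> h; B -> j; C -> AN; N -> j | SA

Nullable: {N}; after ε-elimination: S -> Sh | hj | ShN; N -> j | Sh.
No unit productions to eliminate.
TERM: introduce A -> h, B -> j and substitute in every rule of length ≥2.
BIN: S -> SAN becomes S -> SC, C -> AN.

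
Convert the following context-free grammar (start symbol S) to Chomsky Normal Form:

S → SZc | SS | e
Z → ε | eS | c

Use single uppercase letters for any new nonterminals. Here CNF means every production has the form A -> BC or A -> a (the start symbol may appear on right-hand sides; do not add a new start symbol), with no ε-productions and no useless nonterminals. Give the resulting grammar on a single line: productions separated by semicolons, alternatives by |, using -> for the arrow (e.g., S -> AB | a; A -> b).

Nullable: {Z}; after ε-elimination: S -> e | SS | Sc | SZc; Z -> c | eS.
No unit productions to eliminate.
TERM: introduce A -> c, B -> e and substitute in every rule of length ≥2.
BIN: S -> SZA becomes S -> SC, C -> ZA.

S -> e | SA | SC | SS; A -> c; B -> e; C -> ZA; Z -> c | BS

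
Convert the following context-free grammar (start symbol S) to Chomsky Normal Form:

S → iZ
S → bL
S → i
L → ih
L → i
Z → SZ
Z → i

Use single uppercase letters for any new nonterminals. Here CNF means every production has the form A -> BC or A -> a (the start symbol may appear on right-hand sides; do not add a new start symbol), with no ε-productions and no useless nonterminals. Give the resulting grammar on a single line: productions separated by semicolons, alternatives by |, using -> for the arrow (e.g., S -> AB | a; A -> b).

No ε-productions.
No unit productions to eliminate.
TERM: introduce C -> b, B -> h, A -> i and substitute in every rule of length ≥2.

S -> i | AZ | CL; A -> i; B -> h; C -> b; L -> i | AB; Z -> i | SZ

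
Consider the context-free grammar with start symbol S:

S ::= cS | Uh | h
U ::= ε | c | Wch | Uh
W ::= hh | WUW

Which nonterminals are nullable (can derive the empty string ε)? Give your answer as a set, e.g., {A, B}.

{U}

Directly nullable (have an ε-rule): {U}.
Not nullable: S, W — each has a terminal in every rule's right-hand side or depends on a non-nullable symbol.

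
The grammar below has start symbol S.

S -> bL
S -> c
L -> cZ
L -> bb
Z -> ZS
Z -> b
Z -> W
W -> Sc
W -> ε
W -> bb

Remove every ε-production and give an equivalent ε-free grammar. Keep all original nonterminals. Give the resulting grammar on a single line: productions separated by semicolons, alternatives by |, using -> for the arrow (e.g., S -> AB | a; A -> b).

Nullable set: {W, Z}.
L -> cZ: Z nullable, giving c | cZ.
Drop W -> ε.
Z -> W: W nullable, giving W.
Z -> ZS: Z nullable, giving S | ZS.
Unchanged (no nullable symbols): S -> bL; S -> c; L -> bb; W -> Sc; W -> bb; Z -> b.

S -> c | bL; L -> c | bb | cZ; W -> Sc | bb; Z -> S | W | b | ZS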